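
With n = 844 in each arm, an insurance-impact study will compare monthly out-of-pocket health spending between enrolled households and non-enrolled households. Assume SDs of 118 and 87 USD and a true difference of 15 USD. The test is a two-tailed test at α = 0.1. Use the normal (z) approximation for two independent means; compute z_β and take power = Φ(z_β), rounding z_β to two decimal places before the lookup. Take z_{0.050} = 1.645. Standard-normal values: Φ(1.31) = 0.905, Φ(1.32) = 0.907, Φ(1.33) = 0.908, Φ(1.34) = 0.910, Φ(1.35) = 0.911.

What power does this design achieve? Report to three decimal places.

Power ≈ 0.908

z_β = δ·√(n/(σ₁²+σ₂²)) − z_{α/2}
    = 15 · √(844/21493) − 1.645
    = 15 · 0.19816 − 1.645
    = 2.9724 − 1.645 = 1.3274 → 1.33
Power = Φ(1.33) = 0.908.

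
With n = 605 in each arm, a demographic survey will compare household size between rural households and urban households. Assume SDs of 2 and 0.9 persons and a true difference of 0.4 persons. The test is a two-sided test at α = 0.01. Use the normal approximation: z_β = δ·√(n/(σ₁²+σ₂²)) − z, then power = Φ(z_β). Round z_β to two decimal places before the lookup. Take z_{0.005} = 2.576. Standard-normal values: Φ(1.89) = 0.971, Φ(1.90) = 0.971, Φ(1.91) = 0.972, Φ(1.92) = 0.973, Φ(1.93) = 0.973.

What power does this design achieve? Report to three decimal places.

z_β = δ·√(n/(σ₁²+σ₂²)) − z_{α/2}
    = 0.4 · √(605/4.81) − 2.576
    = 0.4 · 11.21515 − 2.576
    = 4.4861 − 2.576 = 1.9101 → 1.91
Power = Φ(1.91) = 0.972.

Power ≈ 0.972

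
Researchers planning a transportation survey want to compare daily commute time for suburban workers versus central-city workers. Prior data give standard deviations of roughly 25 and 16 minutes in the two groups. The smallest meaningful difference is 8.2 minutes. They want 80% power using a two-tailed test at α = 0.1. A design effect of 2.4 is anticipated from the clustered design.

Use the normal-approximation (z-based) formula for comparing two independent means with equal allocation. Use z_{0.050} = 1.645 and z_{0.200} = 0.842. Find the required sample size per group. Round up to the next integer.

n = 195 per group

n = (z_{α/2} + z_β)² · (σ₁² + σ₂²) / δ²
  = (1.645 + 0.842)² · (25² + 16² = 881) / 8.2²
  = 6.1852 · 881 / 67.24
  = 81.04
Design effect: 2.4 × 81.04 = 194.50.
Round up → n = 195 per group.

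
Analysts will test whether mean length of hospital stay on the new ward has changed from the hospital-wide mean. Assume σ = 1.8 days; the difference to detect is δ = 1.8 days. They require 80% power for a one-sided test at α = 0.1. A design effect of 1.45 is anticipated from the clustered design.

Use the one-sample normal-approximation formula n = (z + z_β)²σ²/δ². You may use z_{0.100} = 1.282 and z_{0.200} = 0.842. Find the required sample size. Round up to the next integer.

n = (z_α + z_β)² · σ² / δ²
  = (1.282 + 0.842)² · 1.8² / 1.8²
  = 4.5114 · 3.24 / 3.24
  = 4.51
Design effect: 1.45 × 4.51 = 6.54.
Round up → n = 7.

n = 7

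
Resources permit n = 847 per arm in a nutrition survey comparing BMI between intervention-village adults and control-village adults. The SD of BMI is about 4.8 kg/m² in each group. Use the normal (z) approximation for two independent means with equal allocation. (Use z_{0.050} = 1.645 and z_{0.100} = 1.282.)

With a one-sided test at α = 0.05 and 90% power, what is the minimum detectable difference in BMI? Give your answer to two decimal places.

δ = (z_α + z_β) · √((σ₁²+σ₂²)/n)
  = (1.645 + 1.282) · √(46.08/847)
  = 2.927 · √0.0544
  = 2.927 · 0.2332
  = 0.6827

Minimum detectable difference ≈ 0.68 kg/m²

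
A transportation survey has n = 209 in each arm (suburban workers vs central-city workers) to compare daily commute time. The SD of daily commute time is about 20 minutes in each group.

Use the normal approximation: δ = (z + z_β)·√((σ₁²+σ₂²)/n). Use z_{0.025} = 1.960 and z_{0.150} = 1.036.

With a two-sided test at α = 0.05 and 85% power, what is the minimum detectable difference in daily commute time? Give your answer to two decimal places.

Minimum detectable difference ≈ 5.86 minutes

δ = (z_{α/2} + z_β) · √((σ₁²+σ₂²)/n)
  = (1.960 + 1.036) · √(800/209)
  = 2.996 · √3.8278
  = 2.996 · 1.9565
  = 5.8616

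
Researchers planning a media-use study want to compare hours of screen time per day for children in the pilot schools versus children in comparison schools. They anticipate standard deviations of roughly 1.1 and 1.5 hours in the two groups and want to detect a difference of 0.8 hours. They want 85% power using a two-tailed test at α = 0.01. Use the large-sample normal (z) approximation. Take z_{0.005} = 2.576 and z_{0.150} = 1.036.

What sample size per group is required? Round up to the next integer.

n = (z_{α/2} + z_β)² · (σ₁² + σ₂²) / δ²
  = (2.576 + 1.036)² · (1.1² + 1.5² = 3.46) / 0.8²
  = 13.0465 · 3.46 / 0.64
  = 70.53
Round up → n = 71 per group.

n = 71 per group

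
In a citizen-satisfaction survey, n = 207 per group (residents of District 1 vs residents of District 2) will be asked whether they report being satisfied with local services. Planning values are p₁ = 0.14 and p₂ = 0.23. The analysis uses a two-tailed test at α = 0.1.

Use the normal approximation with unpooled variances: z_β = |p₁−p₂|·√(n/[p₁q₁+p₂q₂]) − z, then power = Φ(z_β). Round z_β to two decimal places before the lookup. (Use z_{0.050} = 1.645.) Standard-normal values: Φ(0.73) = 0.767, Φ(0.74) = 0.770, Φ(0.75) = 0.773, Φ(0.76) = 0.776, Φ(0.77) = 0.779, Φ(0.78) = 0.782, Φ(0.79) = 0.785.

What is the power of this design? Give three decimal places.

Power ≈ 0.767

z_β = |p₁−p₂|·√(n/[p₁q₁+p₂q₂]) − z_{α/2}
    = 0.09 · √(207/0.2975) − 1.645
    = 0.09 · 26.3780 − 1.645
    = 2.3740 − 1.645 = 0.7290 → 0.73
Power = Φ(0.73) = 0.767.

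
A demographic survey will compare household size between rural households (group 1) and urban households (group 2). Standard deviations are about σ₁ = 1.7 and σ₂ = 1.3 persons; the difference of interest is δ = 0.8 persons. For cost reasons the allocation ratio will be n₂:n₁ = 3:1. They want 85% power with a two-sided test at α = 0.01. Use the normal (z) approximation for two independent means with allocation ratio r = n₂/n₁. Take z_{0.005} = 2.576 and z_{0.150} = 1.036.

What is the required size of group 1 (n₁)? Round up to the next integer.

n₁ = (z_{α/2} + z_β)² · (σ₁² + σ₂²/r) / δ²
   = (2.576 + 1.036)² · (1.7² + 1.3²/3) / 0.8²
   = 13.0465 · (2.89 + 0.56333) / 0.64
   = 13.0465 · 3.4533 / 0.64
   = 70.40
Round up → n₁ = 71; n₂ = r·n₁ = 3 × 71 = 213.

n₁ = 71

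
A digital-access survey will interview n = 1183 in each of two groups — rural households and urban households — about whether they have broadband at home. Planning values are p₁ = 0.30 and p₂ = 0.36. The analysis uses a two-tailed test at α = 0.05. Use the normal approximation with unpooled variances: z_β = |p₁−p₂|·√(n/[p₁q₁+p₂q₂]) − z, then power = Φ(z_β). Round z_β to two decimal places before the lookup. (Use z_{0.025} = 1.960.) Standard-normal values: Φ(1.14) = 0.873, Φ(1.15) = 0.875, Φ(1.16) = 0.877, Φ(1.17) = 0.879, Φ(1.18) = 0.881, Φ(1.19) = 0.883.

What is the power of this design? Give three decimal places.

Power ≈ 0.875

z_β = |p₁−p₂|·√(n/[p₁q₁+p₂q₂]) − z_{α/2}
    = 0.06 · √(1183/0.4404) − 1.960
    = 0.06 · 51.8285 − 1.960
    = 3.1097 − 1.960 = 1.1497 → 1.15
Power = Φ(1.15) = 0.875.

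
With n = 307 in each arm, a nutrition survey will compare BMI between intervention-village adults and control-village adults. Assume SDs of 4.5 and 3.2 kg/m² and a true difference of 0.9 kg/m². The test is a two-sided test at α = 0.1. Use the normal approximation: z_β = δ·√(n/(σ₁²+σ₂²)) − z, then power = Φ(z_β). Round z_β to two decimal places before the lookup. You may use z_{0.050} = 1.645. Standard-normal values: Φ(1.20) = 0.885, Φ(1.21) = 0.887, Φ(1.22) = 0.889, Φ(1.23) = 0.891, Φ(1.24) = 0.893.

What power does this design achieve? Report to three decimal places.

z_β = δ·√(n/(σ₁²+σ₂²)) − z_{α/2}
    = 0.9 · √(307/30.49) − 1.645
    = 0.9 · 3.17315 − 1.645
    = 2.8558 − 1.645 = 1.2108 → 1.21
Power = Φ(1.21) = 0.887.

Power ≈ 0.887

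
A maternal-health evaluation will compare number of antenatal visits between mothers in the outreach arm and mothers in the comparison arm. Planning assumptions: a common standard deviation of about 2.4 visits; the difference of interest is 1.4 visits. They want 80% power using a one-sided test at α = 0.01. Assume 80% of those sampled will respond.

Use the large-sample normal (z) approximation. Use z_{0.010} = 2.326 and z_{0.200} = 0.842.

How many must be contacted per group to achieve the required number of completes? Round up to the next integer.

n = (z_α + z_β)² · (σ₁² + σ₂²) / δ²
  = (2.326 + 0.842)² · (2·2.4² = 11.52) / 1.4²
  = 10.0362 · 11.52 / 1.96
  = 58.99
Adjust for 80% response: 58.99 / 0.80 = 73.74.
Round up → n = 74 per group.

n = 74 per group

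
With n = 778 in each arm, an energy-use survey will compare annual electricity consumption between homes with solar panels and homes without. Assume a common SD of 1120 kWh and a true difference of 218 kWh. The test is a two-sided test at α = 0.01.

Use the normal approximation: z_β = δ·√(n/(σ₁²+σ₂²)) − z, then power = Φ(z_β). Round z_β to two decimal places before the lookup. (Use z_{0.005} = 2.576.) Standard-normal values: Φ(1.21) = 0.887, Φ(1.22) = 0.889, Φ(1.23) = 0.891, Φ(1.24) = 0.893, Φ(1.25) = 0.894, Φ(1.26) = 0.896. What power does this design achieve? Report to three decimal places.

z_β = δ·√(n/(σ₁²+σ₂²)) − z_{α/2}
    = 218 · √(778/2508800) − 2.576
    = 218 · 0.01761 − 2.576
    = 3.8390 − 2.576 = 1.2630 → 1.26
Power = Φ(1.26) = 0.896.

Power ≈ 0.896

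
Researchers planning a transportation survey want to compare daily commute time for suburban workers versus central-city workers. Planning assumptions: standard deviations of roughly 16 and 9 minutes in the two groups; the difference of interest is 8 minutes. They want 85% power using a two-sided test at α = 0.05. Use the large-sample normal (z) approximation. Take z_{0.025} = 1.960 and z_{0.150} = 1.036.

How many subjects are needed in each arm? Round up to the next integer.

n = (z_{α/2} + z_β)² · (σ₁² + σ₂²) / δ²
  = (1.960 + 1.036)² · (16² + 9² = 337) / 8²
  = 8.9760 · 337 / 64
  = 47.26
Round up → n = 48 per group.

n = 48 per group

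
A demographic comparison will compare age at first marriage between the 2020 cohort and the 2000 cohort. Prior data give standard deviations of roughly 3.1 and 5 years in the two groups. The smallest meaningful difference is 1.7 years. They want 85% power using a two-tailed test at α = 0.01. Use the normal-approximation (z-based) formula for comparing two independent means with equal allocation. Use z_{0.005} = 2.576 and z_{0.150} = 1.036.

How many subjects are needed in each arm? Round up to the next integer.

n = (z_{α/2} + z_β)² · (σ₁² + σ₂²) / δ²
  = (2.576 + 1.036)² · (3.1² + 5² = 34.61) / 1.7²
  = 13.0465 · 34.61 / 2.89
  = 156.24
Round up → n = 157 per group.

n = 157 per group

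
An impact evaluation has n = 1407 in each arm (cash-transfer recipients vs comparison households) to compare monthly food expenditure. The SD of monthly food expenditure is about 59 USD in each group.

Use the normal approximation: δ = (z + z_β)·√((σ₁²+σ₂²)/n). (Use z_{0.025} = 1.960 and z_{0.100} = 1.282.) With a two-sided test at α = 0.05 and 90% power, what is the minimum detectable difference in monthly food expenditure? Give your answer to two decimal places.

Minimum detectable difference ≈ 7.21 USD

δ = (z_{α/2} + z_β) · √((σ₁²+σ₂²)/n)
  = (1.960 + 1.282) · √(6962/1407)
  = 3.242 · √4.9481
  = 3.242 · 2.2244
  = 7.2116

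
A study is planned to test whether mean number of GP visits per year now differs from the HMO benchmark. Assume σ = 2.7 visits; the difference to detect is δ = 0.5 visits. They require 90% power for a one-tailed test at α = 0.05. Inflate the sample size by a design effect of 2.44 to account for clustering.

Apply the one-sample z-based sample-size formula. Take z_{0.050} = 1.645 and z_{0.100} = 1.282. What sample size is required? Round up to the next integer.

n = 610

n = (z_α + z_β)² · σ² / δ²
  = (1.645 + 1.282)² · 2.7² / 0.5²
  = 8.5673 · 7.29 / 0.25
  = 249.82
Design effect: 2.44 × 249.82 = 609.57.
Round up → n = 610.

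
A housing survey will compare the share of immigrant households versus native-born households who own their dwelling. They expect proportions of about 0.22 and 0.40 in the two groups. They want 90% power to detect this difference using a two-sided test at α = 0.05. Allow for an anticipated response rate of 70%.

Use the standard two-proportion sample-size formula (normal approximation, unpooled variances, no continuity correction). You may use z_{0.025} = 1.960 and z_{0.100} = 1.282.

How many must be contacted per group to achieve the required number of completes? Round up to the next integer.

n = (z_{α/2} + z_β)² · [p₁(1−p₁) + p₂(1−p₂)] / (p₁ − p₂)²
  = (1.960 + 1.282)² · (0.22·0.78 + 0.40·0.60) / (-0.18)²
  = (3.242)² · (0.1716 + 0.2400) / 0.0324
  = 10.5106 · 0.4116 / 0.0324
  = 133.52
Adjust for 70% response: 133.52 / 0.70 = 190.75.
Round up → n = 191 per group.

n = 191 per group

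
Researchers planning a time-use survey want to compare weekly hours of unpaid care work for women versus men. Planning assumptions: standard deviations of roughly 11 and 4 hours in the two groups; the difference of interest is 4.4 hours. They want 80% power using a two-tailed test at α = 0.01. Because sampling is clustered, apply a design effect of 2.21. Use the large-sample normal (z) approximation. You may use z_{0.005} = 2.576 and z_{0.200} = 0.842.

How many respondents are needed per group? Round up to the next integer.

n = (z_{α/2} + z_β)² · (σ₁² + σ₂²) / δ²
  = (2.576 + 0.842)² · (11² + 4² = 137) / 4.4²
  = 11.6827 · 137 / 19.36
  = 82.67
Design effect: 2.21 × 82.67 = 182.71.
Round up → n = 183 per group.

n = 183 per group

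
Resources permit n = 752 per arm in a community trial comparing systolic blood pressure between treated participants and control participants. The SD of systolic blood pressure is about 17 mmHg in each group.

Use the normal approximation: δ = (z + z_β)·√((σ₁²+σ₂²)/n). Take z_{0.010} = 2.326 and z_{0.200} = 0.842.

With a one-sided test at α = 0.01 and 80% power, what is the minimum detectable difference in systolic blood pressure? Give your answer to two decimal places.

δ = (z_α + z_β) · √((σ₁²+σ₂²)/n)
  = (2.326 + 0.842) · √(578/752)
  = 3.168 · √0.76862
  = 3.168 · 0.8767
  = 2.7774

Minimum detectable difference ≈ 2.78 mmHg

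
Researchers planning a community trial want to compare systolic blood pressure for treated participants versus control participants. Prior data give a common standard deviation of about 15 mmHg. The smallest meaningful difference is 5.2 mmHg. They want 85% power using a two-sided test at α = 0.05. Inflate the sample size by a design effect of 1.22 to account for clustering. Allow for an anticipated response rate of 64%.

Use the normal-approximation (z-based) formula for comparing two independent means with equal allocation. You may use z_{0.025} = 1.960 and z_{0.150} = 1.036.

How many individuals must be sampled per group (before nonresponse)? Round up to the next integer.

n = 285 per group

n = (z_{α/2} + z_β)² · (σ₁² + σ₂²) / δ²
  = (1.960 + 1.036)² · (2·15² = 450) / 5.2²
  = 8.9760 · 450 / 27.04
  = 149.38
Design effect: 1.22 × 149.38 = 182.24.
Adjust for 64% response: 182.24 / 0.64 = 284.75.
Round up → n = 285 per group.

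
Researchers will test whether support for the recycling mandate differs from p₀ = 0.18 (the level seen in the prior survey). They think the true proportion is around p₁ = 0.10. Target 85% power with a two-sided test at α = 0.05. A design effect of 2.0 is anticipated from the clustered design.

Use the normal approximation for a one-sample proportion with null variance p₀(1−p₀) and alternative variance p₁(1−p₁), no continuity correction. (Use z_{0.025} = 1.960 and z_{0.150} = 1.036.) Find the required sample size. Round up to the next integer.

n = 354

n = [z_{α/2}·√(p₀q₀) + z_β·√(p₁q₁)]² / (p₁ − p₀)²
  = [1.960·√(0.18·0.82) + 1.036·√(0.10·0.90)]² / (-0.08)²
  = [1.960·0.3842 + 1.036·0.3000]² / 0.0064
  = [1.0638]² / 0.0064
  = 176.83
Design effect: 2.0 × 176.83 = 353.65.
Round up → n = 354.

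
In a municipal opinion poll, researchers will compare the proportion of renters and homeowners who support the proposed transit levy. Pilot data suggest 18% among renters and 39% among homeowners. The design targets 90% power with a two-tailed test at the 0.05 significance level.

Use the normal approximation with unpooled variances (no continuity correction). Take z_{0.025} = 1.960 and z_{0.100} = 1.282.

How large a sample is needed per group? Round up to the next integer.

n = 92 per group

n = (z_{α/2} + z_β)² · [p₁(1−p₁) + p₂(1−p₂)] / (p₁ − p₂)²
  = (1.960 + 1.282)² · (0.18·0.82 + 0.39·0.61) / (-0.21)²
  = (3.242)² · (0.1476 + 0.2379) / 0.0441
  = 10.5106 · 0.3855 / 0.0441
  = 91.88
Round up → n = 92 per group.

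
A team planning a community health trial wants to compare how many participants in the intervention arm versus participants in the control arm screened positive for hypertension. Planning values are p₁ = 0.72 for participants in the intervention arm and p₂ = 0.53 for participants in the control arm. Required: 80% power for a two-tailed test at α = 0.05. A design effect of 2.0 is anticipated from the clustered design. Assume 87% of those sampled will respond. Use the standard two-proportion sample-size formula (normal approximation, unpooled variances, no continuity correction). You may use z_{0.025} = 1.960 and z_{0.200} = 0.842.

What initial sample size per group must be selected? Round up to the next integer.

n = 226 per group

n = (z_{α/2} + z_β)² · [p₁(1−p₁) + p₂(1−p₂)] / (p₁ − p₂)²
  = (1.960 + 0.842)² · (0.72·0.28 + 0.53·0.47) / (0.19)²
  = (2.802)² · (0.2016 + 0.2491) / 0.0361
  = 7.8512 · 0.4507 / 0.0361
  = 98.02
Design effect: 2.0 × 98.02 = 196.04.
Adjust for 87% response: 196.04 / 0.87 = 225.33.
Round up → n = 226 per group.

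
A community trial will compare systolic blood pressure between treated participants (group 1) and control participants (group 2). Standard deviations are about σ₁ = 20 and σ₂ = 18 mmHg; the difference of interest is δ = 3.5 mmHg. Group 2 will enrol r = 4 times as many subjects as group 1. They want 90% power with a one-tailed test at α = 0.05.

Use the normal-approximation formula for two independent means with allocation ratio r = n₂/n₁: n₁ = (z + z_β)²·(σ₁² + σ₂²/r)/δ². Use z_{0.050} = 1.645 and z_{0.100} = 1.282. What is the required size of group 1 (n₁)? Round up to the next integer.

n₁ = 337

n₁ = (z_α + z_β)² · (σ₁² + σ₂²/r) / δ²
   = (1.645 + 1.282)² · (20² + 18²/4) / 3.5²
   = 8.5673 · (400 + 81) / 12.25
   = 8.5673 · 481 / 12.25
   = 336.40
Round up → n₁ = 337; n₂ = r·n₁ = 4 × 337 = 1348.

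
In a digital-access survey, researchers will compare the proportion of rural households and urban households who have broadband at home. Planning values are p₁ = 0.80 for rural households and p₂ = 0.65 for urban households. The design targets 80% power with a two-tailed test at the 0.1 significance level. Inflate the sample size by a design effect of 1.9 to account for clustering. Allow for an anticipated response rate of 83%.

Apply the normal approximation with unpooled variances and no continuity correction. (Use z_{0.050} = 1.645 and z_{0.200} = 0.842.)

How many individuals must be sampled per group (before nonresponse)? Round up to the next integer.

n = 244 per group

n = (z_{α/2} + z_β)² · [p₁(1−p₁) + p₂(1−p₂)] / (p₁ − p₂)²
  = (1.645 + 0.842)² · (0.80·0.20 + 0.65·0.35) / (0.15)²
  = (2.487)² · (0.1600 + 0.2275) / 0.0225
  = 6.1852 · 0.3875 / 0.0225
  = 106.52
Design effect: 1.9 × 106.52 = 202.39.
Adjust for 83% response: 202.39 / 0.83 = 243.85.
Round up → n = 244 per group.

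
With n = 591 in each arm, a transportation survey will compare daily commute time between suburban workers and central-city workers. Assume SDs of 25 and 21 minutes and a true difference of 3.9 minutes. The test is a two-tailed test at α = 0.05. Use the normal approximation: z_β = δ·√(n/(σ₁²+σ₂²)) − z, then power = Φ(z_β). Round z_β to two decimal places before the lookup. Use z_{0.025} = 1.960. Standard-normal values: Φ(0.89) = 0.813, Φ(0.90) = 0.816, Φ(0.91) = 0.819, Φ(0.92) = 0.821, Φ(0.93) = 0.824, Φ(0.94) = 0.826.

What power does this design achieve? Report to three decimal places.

Power ≈ 0.826

z_β = δ·√(n/(σ₁²+σ₂²)) − z_{α/2}
    = 3.9 · √(591/1066) − 1.960
    = 3.9 · 0.74459 − 1.960
    = 2.9039 − 1.960 = 0.9439 → 0.94
Power = Φ(0.94) = 0.826.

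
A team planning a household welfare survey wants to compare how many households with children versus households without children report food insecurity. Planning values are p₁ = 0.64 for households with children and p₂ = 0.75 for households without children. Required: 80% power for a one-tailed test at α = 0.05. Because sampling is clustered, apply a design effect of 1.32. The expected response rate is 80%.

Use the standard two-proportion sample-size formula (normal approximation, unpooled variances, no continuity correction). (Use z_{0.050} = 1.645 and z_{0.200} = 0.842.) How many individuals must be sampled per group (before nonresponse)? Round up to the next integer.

n = (z_α + z_β)² · [p₁(1−p₁) + p₂(1−p₂)] / (p₁ − p₂)²
  = (1.645 + 0.842)² · (0.64·0.36 + 0.75·0.25) / (-0.11)²
  = (2.487)² · (0.2304 + 0.1875) / 0.0121
  = 6.1852 · 0.4179 / 0.0121
  = 213.62
Design effect: 1.32 × 213.62 = 281.98.
Adjust for 80% response: 281.98 / 0.80 = 352.47.
Round up → n = 353 per group.

n = 353 per group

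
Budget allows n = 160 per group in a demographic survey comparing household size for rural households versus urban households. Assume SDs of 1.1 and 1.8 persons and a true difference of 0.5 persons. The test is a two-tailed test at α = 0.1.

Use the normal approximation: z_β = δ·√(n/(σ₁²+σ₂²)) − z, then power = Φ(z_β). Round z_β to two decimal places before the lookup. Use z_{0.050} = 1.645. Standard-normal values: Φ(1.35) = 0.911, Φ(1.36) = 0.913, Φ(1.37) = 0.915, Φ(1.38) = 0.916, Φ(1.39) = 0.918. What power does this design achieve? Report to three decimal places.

Power ≈ 0.911

z_β = δ·√(n/(σ₁²+σ₂²)) − z_{α/2}
    = 0.5 · √(160/4.45) − 1.645
    = 0.5 · 5.99625 − 1.645
    = 2.9981 − 1.645 = 1.3531 → 1.35
Power = Φ(1.35) = 0.911.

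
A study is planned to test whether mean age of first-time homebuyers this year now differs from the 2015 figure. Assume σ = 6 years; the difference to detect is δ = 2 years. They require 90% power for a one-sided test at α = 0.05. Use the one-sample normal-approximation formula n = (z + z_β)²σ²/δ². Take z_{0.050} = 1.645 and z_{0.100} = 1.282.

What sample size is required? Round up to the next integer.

n = 78

n = (z_α + z_β)² · σ² / δ²
  = (1.645 + 1.282)² · 6² / 2²
  = 8.5673 · 36 / 4
  = 77.11
Round up → n = 78.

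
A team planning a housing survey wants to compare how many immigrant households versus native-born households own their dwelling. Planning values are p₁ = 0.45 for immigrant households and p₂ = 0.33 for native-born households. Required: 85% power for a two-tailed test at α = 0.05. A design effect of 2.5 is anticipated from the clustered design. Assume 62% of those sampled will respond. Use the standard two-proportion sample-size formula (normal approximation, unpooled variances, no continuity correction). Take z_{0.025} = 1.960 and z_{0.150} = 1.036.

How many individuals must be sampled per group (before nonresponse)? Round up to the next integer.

n = (z_{α/2} + z_β)² · [p₁(1−p₁) + p₂(1−p₂)] / (p₁ − p₂)²
  = (1.960 + 1.036)² · (0.45·0.55 + 0.33·0.67) / (0.12)²
  = (2.996)² · (0.2475 + 0.2211) / 0.0144
  = 8.9760 · 0.4686 / 0.0144
  = 292.09
Design effect: 2.5 × 292.09 = 730.24.
Adjust for 62% response: 730.24 / 0.62 = 1177.80.
Round up → n = 1178 per group.

n = 1178 per group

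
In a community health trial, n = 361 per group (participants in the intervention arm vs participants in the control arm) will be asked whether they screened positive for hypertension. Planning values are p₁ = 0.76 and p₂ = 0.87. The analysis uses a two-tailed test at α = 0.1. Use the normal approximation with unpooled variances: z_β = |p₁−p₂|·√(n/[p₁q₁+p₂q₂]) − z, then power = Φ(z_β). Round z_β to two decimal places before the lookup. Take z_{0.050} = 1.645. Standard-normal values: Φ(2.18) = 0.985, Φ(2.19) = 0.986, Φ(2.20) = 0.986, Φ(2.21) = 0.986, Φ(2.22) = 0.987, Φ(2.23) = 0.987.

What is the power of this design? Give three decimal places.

z_β = |p₁−p₂|·√(n/[p₁q₁+p₂q₂]) − z_{α/2}
    = 0.11 · √(361/0.2955) − 1.645
    = 0.11 · 34.9522 − 1.645
    = 3.8447 − 1.645 = 2.1997 → 2.20
Power = Φ(2.20) = 0.986.

Power ≈ 0.986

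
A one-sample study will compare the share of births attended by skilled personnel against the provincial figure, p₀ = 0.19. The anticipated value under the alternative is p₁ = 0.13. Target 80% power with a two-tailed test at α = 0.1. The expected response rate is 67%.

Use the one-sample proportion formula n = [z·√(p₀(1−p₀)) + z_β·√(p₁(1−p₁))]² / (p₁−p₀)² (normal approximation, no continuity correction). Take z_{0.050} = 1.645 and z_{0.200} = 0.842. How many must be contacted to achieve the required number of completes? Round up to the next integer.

n = 358

n = [z_{α/2}·√(p₀q₀) + z_β·√(p₁q₁)]² / (p₁ − p₀)²
  = [1.645·√(0.19·0.81) + 0.842·√(0.13·0.87)]² / (-0.06)²
  = [1.645·0.3923 + 0.842·0.3363]² / 0.0036
  = [0.9285]² / 0.0036
  = 239.48
Adjust for 67% response: 239.48 / 0.67 = 357.43.
Round up → n = 358.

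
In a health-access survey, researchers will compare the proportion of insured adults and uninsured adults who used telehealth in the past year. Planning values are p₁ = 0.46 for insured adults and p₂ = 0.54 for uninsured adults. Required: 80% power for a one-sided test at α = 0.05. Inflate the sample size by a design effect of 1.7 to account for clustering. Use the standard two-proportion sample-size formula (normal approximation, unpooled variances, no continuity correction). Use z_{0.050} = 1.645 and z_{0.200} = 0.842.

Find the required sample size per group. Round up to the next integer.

n = (z_α + z_β)² · [p₁(1−p₁) + p₂(1−p₂)] / (p₁ − p₂)²
  = (1.645 + 0.842)² · (0.46·0.54 + 0.54·0.46) / (-0.08)²
  = (2.487)² · (0.2484 + 0.2484) / 0.0064
  = 6.1852 · 0.4968 / 0.0064
  = 480.12
Design effect: 1.7 × 480.12 = 816.21.
Round up → n = 817 per group.

n = 817 per group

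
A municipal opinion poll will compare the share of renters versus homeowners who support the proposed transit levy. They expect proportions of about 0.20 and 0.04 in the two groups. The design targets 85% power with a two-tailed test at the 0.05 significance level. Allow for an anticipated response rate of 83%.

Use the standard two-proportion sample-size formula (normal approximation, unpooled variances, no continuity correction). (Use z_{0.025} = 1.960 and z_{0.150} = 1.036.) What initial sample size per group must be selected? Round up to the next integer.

n = (z_{α/2} + z_β)² · [p₁(1−p₁) + p₂(1−p₂)] / (p₁ − p₂)²
  = (1.960 + 1.036)² · (0.20·0.80 + 0.04·0.96) / (0.16)²
  = (2.996)² · (0.1600 + 0.0384) / 0.0256
  = 8.9760 · 0.1984 / 0.0256
  = 69.56
Adjust for 83% response: 69.56 / 0.83 = 83.81.
Round up → n = 84 per group.

n = 84 per group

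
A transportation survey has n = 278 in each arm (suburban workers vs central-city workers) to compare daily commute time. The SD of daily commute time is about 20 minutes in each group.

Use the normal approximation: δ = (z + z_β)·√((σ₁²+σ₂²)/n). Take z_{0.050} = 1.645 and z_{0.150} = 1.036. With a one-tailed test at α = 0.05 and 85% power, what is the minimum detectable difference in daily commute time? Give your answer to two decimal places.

δ = (z_α + z_β) · √((σ₁²+σ₂²)/n)
  = (1.645 + 1.036) · √(800/278)
  = 2.681 · √2.8777
  = 2.681 · 1.6964
  = 4.5480

Minimum detectable difference ≈ 4.55 minutes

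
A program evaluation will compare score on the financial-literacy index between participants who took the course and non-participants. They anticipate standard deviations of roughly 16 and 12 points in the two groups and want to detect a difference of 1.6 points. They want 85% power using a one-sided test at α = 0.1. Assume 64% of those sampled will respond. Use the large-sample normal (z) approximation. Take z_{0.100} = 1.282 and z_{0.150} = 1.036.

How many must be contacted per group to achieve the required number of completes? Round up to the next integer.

n = (z_α + z_β)² · (σ₁² + σ₂²) / δ²
  = (1.282 + 1.036)² · (16² + 12² = 400) / 1.6²
  = 5.3731 · 400 / 2.56
  = 839.55
Adjust for 64% response: 839.55 / 0.64 = 1311.80.
Round up → n = 1312 per group.

n = 1312 per group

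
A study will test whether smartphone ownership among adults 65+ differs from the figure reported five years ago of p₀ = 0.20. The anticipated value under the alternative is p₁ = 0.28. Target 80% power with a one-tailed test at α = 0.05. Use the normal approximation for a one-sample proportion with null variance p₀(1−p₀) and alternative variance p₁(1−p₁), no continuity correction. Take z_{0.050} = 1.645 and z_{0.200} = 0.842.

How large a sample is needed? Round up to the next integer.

n = 168

n = [z_α·√(p₀q₀) + z_β·√(p₁q₁)]² / (p₁ − p₀)²
  = [1.645·√(0.20·0.80) + 0.842·√(0.28·0.72)]² / (0.08)²
  = [1.645·0.4000 + 0.842·0.4490]² / 0.0064
  = [1.0361]² / 0.0064
  = 167.72
Round up → n = 168.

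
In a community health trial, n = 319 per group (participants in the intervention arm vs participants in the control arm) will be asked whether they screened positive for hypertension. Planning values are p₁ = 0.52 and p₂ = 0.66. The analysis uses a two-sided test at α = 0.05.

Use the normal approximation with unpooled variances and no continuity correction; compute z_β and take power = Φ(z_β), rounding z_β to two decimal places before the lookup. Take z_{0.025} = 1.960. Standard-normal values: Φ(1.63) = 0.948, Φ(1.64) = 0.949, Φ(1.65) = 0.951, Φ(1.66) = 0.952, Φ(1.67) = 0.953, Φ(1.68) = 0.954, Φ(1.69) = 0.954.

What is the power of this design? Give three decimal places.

z_β = |p₁−p₂|·√(n/[p₁q₁+p₂q₂]) − z_{α/2}
    = 0.14 · √(319/0.4740) − 1.960
    = 0.14 · 25.9422 − 1.960
    = 3.6319 − 1.960 = 1.6719 → 1.67
Power = Φ(1.67) = 0.953.

Power ≈ 0.953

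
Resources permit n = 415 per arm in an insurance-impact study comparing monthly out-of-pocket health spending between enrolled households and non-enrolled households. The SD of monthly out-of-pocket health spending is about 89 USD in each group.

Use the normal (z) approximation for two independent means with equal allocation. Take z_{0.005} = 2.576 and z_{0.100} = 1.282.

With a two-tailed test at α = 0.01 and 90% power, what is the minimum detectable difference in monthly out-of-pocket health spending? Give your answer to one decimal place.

δ = (z_{α/2} + z_β) · √((σ₁²+σ₂²)/n)
  = (2.576 + 1.282) · √(15842/415)
  = 3.858 · √38.1735
  = 3.858 · 6.1785
  = 23.8365

Minimum detectable difference ≈ 23.8 USD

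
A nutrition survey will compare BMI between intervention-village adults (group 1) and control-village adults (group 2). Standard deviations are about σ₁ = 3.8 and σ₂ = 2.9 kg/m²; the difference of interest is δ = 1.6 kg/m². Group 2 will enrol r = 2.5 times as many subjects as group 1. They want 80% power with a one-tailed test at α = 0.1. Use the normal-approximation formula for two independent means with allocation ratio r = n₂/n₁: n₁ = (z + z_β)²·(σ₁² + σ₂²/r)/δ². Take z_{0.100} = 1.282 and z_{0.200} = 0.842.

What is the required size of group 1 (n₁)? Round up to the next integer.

n₁ = (z_α + z_β)² · (σ₁² + σ₂²/r) / δ²
   = (1.282 + 0.842)² · (3.8² + 2.9²/2.5) / 1.6²
   = 4.5114 · (14.44 + 3.364) / 2.56
   = 4.5114 · 17.804 / 2.56
   = 31.38
Round up → n₁ = 32; n₂ = r·n₁ = 2.5 × 32 = 80.

n₁ = 32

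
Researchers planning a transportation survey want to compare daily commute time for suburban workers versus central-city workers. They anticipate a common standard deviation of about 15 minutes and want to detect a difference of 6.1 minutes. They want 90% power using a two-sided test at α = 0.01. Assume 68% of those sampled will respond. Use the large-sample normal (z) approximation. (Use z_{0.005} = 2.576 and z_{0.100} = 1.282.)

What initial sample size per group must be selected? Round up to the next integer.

n = (z_{α/2} + z_β)² · (σ₁² + σ₂²) / δ²
  = (2.576 + 1.282)² · (2·15² = 450) / 6.1²
  = 14.8842 · 450 / 37.21
  = 180.00
Adjust for 68% response: 180.00 / 0.68 = 264.71.
Round up → n = 265 per group.

n = 265 per group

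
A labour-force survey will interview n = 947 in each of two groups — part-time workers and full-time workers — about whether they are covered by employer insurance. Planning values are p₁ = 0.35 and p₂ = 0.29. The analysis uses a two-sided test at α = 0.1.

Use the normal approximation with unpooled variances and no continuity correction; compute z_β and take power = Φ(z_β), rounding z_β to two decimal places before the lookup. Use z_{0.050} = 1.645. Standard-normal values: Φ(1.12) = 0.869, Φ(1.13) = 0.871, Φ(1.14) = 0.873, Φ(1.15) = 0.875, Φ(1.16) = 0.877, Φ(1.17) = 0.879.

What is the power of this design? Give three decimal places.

Power ≈ 0.877

z_β = |p₁−p₂|·√(n/[p₁q₁+p₂q₂]) − z_{α/2}
    = 0.06 · √(947/0.4334) − 1.645
    = 0.06 · 46.7445 − 1.645
    = 2.8047 − 1.645 = 1.1597 → 1.16
Power = Φ(1.16) = 0.877.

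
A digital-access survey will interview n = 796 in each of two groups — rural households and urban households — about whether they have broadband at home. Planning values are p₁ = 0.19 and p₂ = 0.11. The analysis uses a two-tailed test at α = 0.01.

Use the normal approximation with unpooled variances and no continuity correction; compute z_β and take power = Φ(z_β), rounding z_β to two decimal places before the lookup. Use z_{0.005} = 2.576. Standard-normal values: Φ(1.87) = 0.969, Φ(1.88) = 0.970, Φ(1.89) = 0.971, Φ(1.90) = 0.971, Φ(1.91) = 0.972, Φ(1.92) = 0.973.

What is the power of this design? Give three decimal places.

Power ≈ 0.973

z_β = |p₁−p₂|·√(n/[p₁q₁+p₂q₂]) − z_{α/2}
    = 0.08 · √(796/0.2518) − 2.576
    = 0.08 · 56.2249 − 2.576
    = 4.4980 − 2.576 = 1.9220 → 1.92
Power = Φ(1.92) = 0.973.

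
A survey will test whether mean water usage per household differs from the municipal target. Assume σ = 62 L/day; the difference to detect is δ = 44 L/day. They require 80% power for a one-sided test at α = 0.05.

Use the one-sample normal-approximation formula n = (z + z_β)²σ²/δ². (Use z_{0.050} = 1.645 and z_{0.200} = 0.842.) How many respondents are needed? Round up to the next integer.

n = 13

n = (z_α + z_β)² · σ² / δ²
  = (1.645 + 0.842)² · 62² / 44²
  = 6.1852 · 3844 / 1936
  = 12.28
Round up → n = 13.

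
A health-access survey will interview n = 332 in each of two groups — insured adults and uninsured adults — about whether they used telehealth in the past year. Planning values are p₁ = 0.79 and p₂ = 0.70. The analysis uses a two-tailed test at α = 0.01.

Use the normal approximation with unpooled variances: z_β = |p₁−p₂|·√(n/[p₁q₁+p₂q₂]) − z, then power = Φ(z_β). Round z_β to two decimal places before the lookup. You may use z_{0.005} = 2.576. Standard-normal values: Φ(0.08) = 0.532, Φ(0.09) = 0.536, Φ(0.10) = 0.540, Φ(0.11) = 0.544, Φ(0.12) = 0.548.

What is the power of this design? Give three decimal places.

Power ≈ 0.540

z_β = |p₁−p₂|·√(n/[p₁q₁+p₂q₂]) − z_{α/2}
    = 0.09 · √(332/0.3759) − 2.576
    = 0.09 · 29.7189 − 2.576
    = 2.6747 − 2.576 = 0.0987 → 0.10
Power = Φ(0.10) = 0.540.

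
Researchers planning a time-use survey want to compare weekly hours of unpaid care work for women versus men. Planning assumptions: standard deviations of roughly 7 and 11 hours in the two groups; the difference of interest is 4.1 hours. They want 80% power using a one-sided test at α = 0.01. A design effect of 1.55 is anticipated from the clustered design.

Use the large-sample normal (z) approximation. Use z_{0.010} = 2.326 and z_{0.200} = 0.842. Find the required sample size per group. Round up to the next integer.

n = 158 per group

n = (z_α + z_β)² · (σ₁² + σ₂²) / δ²
  = (2.326 + 0.842)² · (7² + 11² = 170) / 4.1²
  = 10.0362 · 170 / 16.81
  = 101.50
Design effect: 1.55 × 101.50 = 157.32.
Round up → n = 158 per group.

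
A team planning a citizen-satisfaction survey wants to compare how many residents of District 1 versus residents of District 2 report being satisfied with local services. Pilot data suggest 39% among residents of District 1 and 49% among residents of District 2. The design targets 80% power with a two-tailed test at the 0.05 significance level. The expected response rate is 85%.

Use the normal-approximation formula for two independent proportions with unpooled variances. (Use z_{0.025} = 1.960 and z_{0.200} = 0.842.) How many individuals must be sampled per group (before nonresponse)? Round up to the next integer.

n = 451 per group

n = (z_{α/2} + z_β)² · [p₁(1−p₁) + p₂(1−p₂)] / (p₁ − p₂)²
  = (1.960 + 0.842)² · (0.39·0.61 + 0.49·0.51) / (-0.10)²
  = (2.802)² · (0.2379 + 0.2499) / 0.0100
  = 7.8512 · 0.4878 / 0.0100
  = 382.98
Adjust for 85% response: 382.98 / 0.85 = 450.57.
Round up → n = 451 per group.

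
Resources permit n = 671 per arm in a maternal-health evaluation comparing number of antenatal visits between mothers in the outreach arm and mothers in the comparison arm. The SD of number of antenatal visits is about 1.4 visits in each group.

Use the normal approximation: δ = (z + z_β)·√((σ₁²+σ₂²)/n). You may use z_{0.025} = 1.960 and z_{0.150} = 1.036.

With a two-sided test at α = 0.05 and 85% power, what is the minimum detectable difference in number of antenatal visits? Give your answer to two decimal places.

Minimum detectable difference ≈ 0.23 visits

δ = (z_{α/2} + z_β) · √((σ₁²+σ₂²)/n)
  = (1.960 + 1.036) · √(3.92/671)
  = 2.996 · √0.00584
  = 2.996 · 0.0764
  = 0.2290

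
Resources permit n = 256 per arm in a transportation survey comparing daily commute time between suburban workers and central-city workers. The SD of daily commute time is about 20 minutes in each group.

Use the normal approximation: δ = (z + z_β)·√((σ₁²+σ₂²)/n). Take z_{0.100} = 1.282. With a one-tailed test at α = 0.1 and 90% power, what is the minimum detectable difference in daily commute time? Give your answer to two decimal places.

δ = (z_α + z_β) · √((σ₁²+σ₂²)/n)
  = (1.282 + 1.282) · √(800/256)
  = 2.564 · √3.125
  = 2.564 · 1.7678
  = 4.5326

Minimum detectable difference ≈ 4.53 minutes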